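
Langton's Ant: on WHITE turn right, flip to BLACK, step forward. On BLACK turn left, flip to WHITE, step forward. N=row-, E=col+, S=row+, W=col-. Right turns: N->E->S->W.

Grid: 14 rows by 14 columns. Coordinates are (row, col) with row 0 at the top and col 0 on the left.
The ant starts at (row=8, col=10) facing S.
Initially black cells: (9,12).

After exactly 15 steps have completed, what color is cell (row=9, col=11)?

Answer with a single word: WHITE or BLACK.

Answer: BLACK

Derivation:
Step 1: on WHITE (8,10): turn R to W, flip to black, move to (8,9). |black|=2
Step 2: on WHITE (8,9): turn R to N, flip to black, move to (7,9). |black|=3
Step 3: on WHITE (7,9): turn R to E, flip to black, move to (7,10). |black|=4
Step 4: on WHITE (7,10): turn R to S, flip to black, move to (8,10). |black|=5
Step 5: on BLACK (8,10): turn L to E, flip to white, move to (8,11). |black|=4
Step 6: on WHITE (8,11): turn R to S, flip to black, move to (9,11). |black|=5
Step 7: on WHITE (9,11): turn R to W, flip to black, move to (9,10). |black|=6
Step 8: on WHITE (9,10): turn R to N, flip to black, move to (8,10). |black|=7
Step 9: on WHITE (8,10): turn R to E, flip to black, move to (8,11). |black|=8
Step 10: on BLACK (8,11): turn L to N, flip to white, move to (7,11). |black|=7
Step 11: on WHITE (7,11): turn R to E, flip to black, move to (7,12). |black|=8
Step 12: on WHITE (7,12): turn R to S, flip to black, move to (8,12). |black|=9
Step 13: on WHITE (8,12): turn R to W, flip to black, move to (8,11). |black|=10
Step 14: on WHITE (8,11): turn R to N, flip to black, move to (7,11). |black|=11
Step 15: on BLACK (7,11): turn L to W, flip to white, move to (7,10). |black|=10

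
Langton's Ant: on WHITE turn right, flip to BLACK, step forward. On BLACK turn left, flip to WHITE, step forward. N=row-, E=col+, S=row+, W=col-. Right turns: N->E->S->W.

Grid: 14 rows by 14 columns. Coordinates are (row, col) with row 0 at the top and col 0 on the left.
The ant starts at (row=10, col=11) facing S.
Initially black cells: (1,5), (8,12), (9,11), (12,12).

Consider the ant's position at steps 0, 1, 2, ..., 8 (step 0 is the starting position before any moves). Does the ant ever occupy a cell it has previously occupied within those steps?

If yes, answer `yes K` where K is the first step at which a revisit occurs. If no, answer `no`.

Step 1: on WHITE (10,11): turn R to W, flip to black, move to (10,10). |black|=5 — new cell
Step 2: on WHITE (10,10): turn R to N, flip to black, move to (9,10). |black|=6 — new cell
Step 3: on WHITE (9,10): turn R to E, flip to black, move to (9,11). |black|=7 — new cell
Step 4: on BLACK (9,11): turn L to N, flip to white, move to (8,11). |black|=6 — new cell
Step 5: on WHITE (8,11): turn R to E, flip to black, move to (8,12). |black|=7 — new cell
Step 6: on BLACK (8,12): turn L to N, flip to white, move to (7,12). |black|=6 — new cell
Step 7: on WHITE (7,12): turn R to E, flip to black, move to (7,13). |black|=7 — new cell
Step 8: on WHITE (7,13): turn R to S, flip to black, move to (8,13). |black|=8 — new cell
No revisit within 8 steps.

Answer: no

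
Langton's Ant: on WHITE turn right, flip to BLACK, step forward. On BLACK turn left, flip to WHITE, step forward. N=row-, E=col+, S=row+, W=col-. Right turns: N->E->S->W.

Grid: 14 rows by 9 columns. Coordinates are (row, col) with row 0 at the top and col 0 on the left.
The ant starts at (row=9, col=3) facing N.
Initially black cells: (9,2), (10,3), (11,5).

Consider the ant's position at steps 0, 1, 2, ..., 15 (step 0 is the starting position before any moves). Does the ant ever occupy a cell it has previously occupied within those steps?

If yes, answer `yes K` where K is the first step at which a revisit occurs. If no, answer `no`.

Step 1: on WHITE (9,3): turn R to E, flip to black, move to (9,4). |black|=4 — new cell
Step 2: on WHITE (9,4): turn R to S, flip to black, move to (10,4). |black|=5 — new cell
Step 3: on WHITE (10,4): turn R to W, flip to black, move to (10,3). |black|=6 — new cell
Step 4: on BLACK (10,3): turn L to S, flip to white, move to (11,3). |black|=5 — new cell
Step 5: on WHITE (11,3): turn R to W, flip to black, move to (11,2). |black|=6 — new cell
Step 6: on WHITE (11,2): turn R to N, flip to black, move to (10,2). |black|=7 — new cell
Step 7: on WHITE (10,2): turn R to E, flip to black, move to (10,3). |black|=8 — REVISIT

Answer: yes 7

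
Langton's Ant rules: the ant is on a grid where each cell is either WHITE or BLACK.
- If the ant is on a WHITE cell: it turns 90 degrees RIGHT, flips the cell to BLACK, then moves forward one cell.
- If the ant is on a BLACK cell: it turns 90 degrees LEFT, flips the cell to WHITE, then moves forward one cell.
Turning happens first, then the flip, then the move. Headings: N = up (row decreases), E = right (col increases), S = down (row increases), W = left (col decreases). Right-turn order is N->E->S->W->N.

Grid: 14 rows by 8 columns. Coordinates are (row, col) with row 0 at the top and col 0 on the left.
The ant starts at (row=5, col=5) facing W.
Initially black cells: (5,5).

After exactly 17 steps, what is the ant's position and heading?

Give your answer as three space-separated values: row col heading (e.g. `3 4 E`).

Step 1: on BLACK (5,5): turn L to S, flip to white, move to (6,5). |black|=0
Step 2: on WHITE (6,5): turn R to W, flip to black, move to (6,4). |black|=1
Step 3: on WHITE (6,4): turn R to N, flip to black, move to (5,4). |black|=2
Step 4: on WHITE (5,4): turn R to E, flip to black, move to (5,5). |black|=3
Step 5: on WHITE (5,5): turn R to S, flip to black, move to (6,5). |black|=4
Step 6: on BLACK (6,5): turn L to E, flip to white, move to (6,6). |black|=3
Step 7: on WHITE (6,6): turn R to S, flip to black, move to (7,6). |black|=4
Step 8: on WHITE (7,6): turn R to W, flip to black, move to (7,5). |black|=5
Step 9: on WHITE (7,5): turn R to N, flip to black, move to (6,5). |black|=6
Step 10: on WHITE (6,5): turn R to E, flip to black, move to (6,6). |black|=7
Step 11: on BLACK (6,6): turn L to N, flip to white, move to (5,6). |black|=6
Step 12: on WHITE (5,6): turn R to E, flip to black, move to (5,7). |black|=7
Step 13: on WHITE (5,7): turn R to S, flip to black, move to (6,7). |black|=8
Step 14: on WHITE (6,7): turn R to W, flip to black, move to (6,6). |black|=9
Step 15: on WHITE (6,6): turn R to N, flip to black, move to (5,6). |black|=10
Step 16: on BLACK (5,6): turn L to W, flip to white, move to (5,5). |black|=9
Step 17: on BLACK (5,5): turn L to S, flip to white, move to (6,5). |black|=8

Answer: 6 5 S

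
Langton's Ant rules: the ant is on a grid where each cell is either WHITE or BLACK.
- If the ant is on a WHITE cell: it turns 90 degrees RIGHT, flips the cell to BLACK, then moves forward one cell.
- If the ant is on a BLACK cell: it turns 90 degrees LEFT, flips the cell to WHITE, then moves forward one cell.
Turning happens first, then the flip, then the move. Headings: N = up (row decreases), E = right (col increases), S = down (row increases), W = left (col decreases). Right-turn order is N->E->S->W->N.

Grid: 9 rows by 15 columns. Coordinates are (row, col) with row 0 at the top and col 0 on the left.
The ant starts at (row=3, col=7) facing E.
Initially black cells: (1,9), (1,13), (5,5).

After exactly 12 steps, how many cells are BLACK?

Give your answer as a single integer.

Step 1: on WHITE (3,7): turn R to S, flip to black, move to (4,7). |black|=4
Step 2: on WHITE (4,7): turn R to W, flip to black, move to (4,6). |black|=5
Step 3: on WHITE (4,6): turn R to N, flip to black, move to (3,6). |black|=6
Step 4: on WHITE (3,6): turn R to E, flip to black, move to (3,7). |black|=7
Step 5: on BLACK (3,7): turn L to N, flip to white, move to (2,7). |black|=6
Step 6: on WHITE (2,7): turn R to E, flip to black, move to (2,8). |black|=7
Step 7: on WHITE (2,8): turn R to S, flip to black, move to (3,8). |black|=8
Step 8: on WHITE (3,8): turn R to W, flip to black, move to (3,7). |black|=9
Step 9: on WHITE (3,7): turn R to N, flip to black, move to (2,7). |black|=10
Step 10: on BLACK (2,7): turn L to W, flip to white, move to (2,6). |black|=9
Step 11: on WHITE (2,6): turn R to N, flip to black, move to (1,6). |black|=10
Step 12: on WHITE (1,6): turn R to E, flip to black, move to (1,7). |black|=11

Answer: 11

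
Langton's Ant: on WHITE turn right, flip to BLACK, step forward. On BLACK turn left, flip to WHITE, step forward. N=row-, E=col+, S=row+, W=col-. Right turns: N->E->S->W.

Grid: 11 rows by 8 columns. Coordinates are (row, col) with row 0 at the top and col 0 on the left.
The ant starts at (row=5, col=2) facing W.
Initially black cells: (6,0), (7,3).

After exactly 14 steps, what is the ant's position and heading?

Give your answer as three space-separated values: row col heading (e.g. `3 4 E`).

Step 1: on WHITE (5,2): turn R to N, flip to black, move to (4,2). |black|=3
Step 2: on WHITE (4,2): turn R to E, flip to black, move to (4,3). |black|=4
Step 3: on WHITE (4,3): turn R to S, flip to black, move to (5,3). |black|=5
Step 4: on WHITE (5,3): turn R to W, flip to black, move to (5,2). |black|=6
Step 5: on BLACK (5,2): turn L to S, flip to white, move to (6,2). |black|=5
Step 6: on WHITE (6,2): turn R to W, flip to black, move to (6,1). |black|=6
Step 7: on WHITE (6,1): turn R to N, flip to black, move to (5,1). |black|=7
Step 8: on WHITE (5,1): turn R to E, flip to black, move to (5,2). |black|=8
Step 9: on WHITE (5,2): turn R to S, flip to black, move to (6,2). |black|=9
Step 10: on BLACK (6,2): turn L to E, flip to white, move to (6,3). |black|=8
Step 11: on WHITE (6,3): turn R to S, flip to black, move to (7,3). |black|=9
Step 12: on BLACK (7,3): turn L to E, flip to white, move to (7,4). |black|=8
Step 13: on WHITE (7,4): turn R to S, flip to black, move to (8,4). |black|=9
Step 14: on WHITE (8,4): turn R to W, flip to black, move to (8,3). |black|=10

Answer: 8 3 W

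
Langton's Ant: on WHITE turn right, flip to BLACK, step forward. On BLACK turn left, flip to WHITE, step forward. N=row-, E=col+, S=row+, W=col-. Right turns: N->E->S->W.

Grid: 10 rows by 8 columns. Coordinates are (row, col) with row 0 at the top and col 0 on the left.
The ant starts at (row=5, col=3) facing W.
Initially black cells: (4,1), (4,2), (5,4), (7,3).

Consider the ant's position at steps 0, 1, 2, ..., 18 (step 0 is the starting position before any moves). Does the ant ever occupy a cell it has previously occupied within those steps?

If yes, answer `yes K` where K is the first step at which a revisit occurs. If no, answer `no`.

Step 1: on WHITE (5,3): turn R to N, flip to black, move to (4,3). |black|=5 — new cell
Step 2: on WHITE (4,3): turn R to E, flip to black, move to (4,4). |black|=6 — new cell
Step 3: on WHITE (4,4): turn R to S, flip to black, move to (5,4). |black|=7 — new cell
Step 4: on BLACK (5,4): turn L to E, flip to white, move to (5,5). |black|=6 — new cell
Step 5: on WHITE (5,5): turn R to S, flip to black, move to (6,5). |black|=7 — new cell
Step 6: on WHITE (6,5): turn R to W, flip to black, move to (6,4). |black|=8 — new cell
Step 7: on WHITE (6,4): turn R to N, flip to black, move to (5,4). |black|=9 — REVISIT

Answer: yes 7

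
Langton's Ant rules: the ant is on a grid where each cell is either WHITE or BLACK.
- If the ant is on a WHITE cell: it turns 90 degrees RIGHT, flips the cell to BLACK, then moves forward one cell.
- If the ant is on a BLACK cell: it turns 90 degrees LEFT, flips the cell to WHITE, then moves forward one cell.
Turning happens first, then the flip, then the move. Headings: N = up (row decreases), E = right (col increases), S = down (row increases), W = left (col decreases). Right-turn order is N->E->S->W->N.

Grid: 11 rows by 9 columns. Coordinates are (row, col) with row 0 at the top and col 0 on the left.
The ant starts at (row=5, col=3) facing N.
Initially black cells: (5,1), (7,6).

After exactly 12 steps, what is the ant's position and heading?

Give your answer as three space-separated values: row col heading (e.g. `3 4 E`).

Step 1: on WHITE (5,3): turn R to E, flip to black, move to (5,4). |black|=3
Step 2: on WHITE (5,4): turn R to S, flip to black, move to (6,4). |black|=4
Step 3: on WHITE (6,4): turn R to W, flip to black, move to (6,3). |black|=5
Step 4: on WHITE (6,3): turn R to N, flip to black, move to (5,3). |black|=6
Step 5: on BLACK (5,3): turn L to W, flip to white, move to (5,2). |black|=5
Step 6: on WHITE (5,2): turn R to N, flip to black, move to (4,2). |black|=6
Step 7: on WHITE (4,2): turn R to E, flip to black, move to (4,3). |black|=7
Step 8: on WHITE (4,3): turn R to S, flip to black, move to (5,3). |black|=8
Step 9: on WHITE (5,3): turn R to W, flip to black, move to (5,2). |black|=9
Step 10: on BLACK (5,2): turn L to S, flip to white, move to (6,2). |black|=8
Step 11: on WHITE (6,2): turn R to W, flip to black, move to (6,1). |black|=9
Step 12: on WHITE (6,1): turn R to N, flip to black, move to (5,1). |black|=10

Answer: 5 1 N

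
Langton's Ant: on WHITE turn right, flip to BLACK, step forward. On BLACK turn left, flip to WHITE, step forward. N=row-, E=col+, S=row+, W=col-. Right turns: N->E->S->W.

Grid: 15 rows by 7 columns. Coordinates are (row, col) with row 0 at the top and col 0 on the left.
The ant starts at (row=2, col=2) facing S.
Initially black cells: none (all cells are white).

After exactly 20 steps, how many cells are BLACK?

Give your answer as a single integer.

Answer: 6

Derivation:
Step 1: on WHITE (2,2): turn R to W, flip to black, move to (2,1). |black|=1
Step 2: on WHITE (2,1): turn R to N, flip to black, move to (1,1). |black|=2
Step 3: on WHITE (1,1): turn R to E, flip to black, move to (1,2). |black|=3
Step 4: on WHITE (1,2): turn R to S, flip to black, move to (2,2). |black|=4
Step 5: on BLACK (2,2): turn L to E, flip to white, move to (2,3). |black|=3
Step 6: on WHITE (2,3): turn R to S, flip to black, move to (3,3). |black|=4
Step 7: on WHITE (3,3): turn R to W, flip to black, move to (3,2). |black|=5
Step 8: on WHITE (3,2): turn R to N, flip to black, move to (2,2). |black|=6
Step 9: on WHITE (2,2): turn R to E, flip to black, move to (2,3). |black|=7
Step 10: on BLACK (2,3): turn L to N, flip to white, move to (1,3). |black|=6
Step 11: on WHITE (1,3): turn R to E, flip to black, move to (1,4). |black|=7
Step 12: on WHITE (1,4): turn R to S, flip to black, move to (2,4). |black|=8
Step 13: on WHITE (2,4): turn R to W, flip to black, move to (2,3). |black|=9
Step 14: on WHITE (2,3): turn R to N, flip to black, move to (1,3). |black|=10
Step 15: on BLACK (1,3): turn L to W, flip to white, move to (1,2). |black|=9
Step 16: on BLACK (1,2): turn L to S, flip to white, move to (2,2). |black|=8
Step 17: on BLACK (2,2): turn L to E, flip to white, move to (2,3). |black|=7
Step 18: on BLACK (2,3): turn L to N, flip to white, move to (1,3). |black|=6
Step 19: on WHITE (1,3): turn R to E, flip to black, move to (1,4). |black|=7
Step 20: on BLACK (1,4): turn L to N, flip to white, move to (0,4). |black|=6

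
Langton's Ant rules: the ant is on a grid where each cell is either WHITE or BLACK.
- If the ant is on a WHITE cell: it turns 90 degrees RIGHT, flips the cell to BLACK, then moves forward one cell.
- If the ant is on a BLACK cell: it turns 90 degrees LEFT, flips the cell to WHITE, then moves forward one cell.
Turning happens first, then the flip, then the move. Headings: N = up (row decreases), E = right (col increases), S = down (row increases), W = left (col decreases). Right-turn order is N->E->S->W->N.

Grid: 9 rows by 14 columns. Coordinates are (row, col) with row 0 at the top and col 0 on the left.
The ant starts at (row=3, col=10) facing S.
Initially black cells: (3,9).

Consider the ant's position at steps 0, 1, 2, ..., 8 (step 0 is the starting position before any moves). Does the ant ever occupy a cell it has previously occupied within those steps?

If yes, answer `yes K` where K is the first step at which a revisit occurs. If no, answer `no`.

Step 1: on WHITE (3,10): turn R to W, flip to black, move to (3,9). |black|=2 — new cell
Step 2: on BLACK (3,9): turn L to S, flip to white, move to (4,9). |black|=1 — new cell
Step 3: on WHITE (4,9): turn R to W, flip to black, move to (4,8). |black|=2 — new cell
Step 4: on WHITE (4,8): turn R to N, flip to black, move to (3,8). |black|=3 — new cell
Step 5: on WHITE (3,8): turn R to E, flip to black, move to (3,9). |black|=4 — REVISIT

Answer: yes 5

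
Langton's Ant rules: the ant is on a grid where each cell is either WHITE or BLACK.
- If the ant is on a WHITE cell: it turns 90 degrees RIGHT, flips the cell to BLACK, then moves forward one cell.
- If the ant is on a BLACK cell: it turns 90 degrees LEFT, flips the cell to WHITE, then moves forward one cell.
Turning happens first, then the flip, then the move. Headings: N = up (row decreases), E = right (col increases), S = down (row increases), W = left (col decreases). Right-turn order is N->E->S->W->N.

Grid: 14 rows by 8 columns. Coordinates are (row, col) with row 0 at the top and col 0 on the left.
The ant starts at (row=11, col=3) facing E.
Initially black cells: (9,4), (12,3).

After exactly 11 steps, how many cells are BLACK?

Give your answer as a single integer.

Answer: 9

Derivation:
Step 1: on WHITE (11,3): turn R to S, flip to black, move to (12,3). |black|=3
Step 2: on BLACK (12,3): turn L to E, flip to white, move to (12,4). |black|=2
Step 3: on WHITE (12,4): turn R to S, flip to black, move to (13,4). |black|=3
Step 4: on WHITE (13,4): turn R to W, flip to black, move to (13,3). |black|=4
Step 5: on WHITE (13,3): turn R to N, flip to black, move to (12,3). |black|=5
Step 6: on WHITE (12,3): turn R to E, flip to black, move to (12,4). |black|=6
Step 7: on BLACK (12,4): turn L to N, flip to white, move to (11,4). |black|=5
Step 8: on WHITE (11,4): turn R to E, flip to black, move to (11,5). |black|=6
Step 9: on WHITE (11,5): turn R to S, flip to black, move to (12,5). |black|=7
Step 10: on WHITE (12,5): turn R to W, flip to black, move to (12,4). |black|=8
Step 11: on WHITE (12,4): turn R to N, flip to black, move to (11,4). |black|=9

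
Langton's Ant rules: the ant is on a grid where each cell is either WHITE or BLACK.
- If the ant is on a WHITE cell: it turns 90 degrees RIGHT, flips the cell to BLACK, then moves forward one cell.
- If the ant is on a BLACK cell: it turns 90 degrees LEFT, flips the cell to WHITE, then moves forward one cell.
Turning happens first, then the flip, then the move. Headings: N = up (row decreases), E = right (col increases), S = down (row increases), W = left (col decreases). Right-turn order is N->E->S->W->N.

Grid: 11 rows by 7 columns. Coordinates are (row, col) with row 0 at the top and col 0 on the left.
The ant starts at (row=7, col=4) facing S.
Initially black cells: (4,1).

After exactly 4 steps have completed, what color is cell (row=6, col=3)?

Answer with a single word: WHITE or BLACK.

Answer: BLACK

Derivation:
Step 1: on WHITE (7,4): turn R to W, flip to black, move to (7,3). |black|=2
Step 2: on WHITE (7,3): turn R to N, flip to black, move to (6,3). |black|=3
Step 3: on WHITE (6,3): turn R to E, flip to black, move to (6,4). |black|=4
Step 4: on WHITE (6,4): turn R to S, flip to black, move to (7,4). |black|=5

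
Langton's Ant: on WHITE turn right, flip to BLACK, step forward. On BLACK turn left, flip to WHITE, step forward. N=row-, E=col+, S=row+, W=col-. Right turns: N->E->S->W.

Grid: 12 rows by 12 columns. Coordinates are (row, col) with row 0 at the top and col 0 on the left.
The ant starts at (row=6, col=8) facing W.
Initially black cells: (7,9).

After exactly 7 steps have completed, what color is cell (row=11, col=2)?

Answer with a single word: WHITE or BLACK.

Step 1: on WHITE (6,8): turn R to N, flip to black, move to (5,8). |black|=2
Step 2: on WHITE (5,8): turn R to E, flip to black, move to (5,9). |black|=3
Step 3: on WHITE (5,9): turn R to S, flip to black, move to (6,9). |black|=4
Step 4: on WHITE (6,9): turn R to W, flip to black, move to (6,8). |black|=5
Step 5: on BLACK (6,8): turn L to S, flip to white, move to (7,8). |black|=4
Step 6: on WHITE (7,8): turn R to W, flip to black, move to (7,7). |black|=5
Step 7: on WHITE (7,7): turn R to N, flip to black, move to (6,7). |black|=6

Answer: WHITE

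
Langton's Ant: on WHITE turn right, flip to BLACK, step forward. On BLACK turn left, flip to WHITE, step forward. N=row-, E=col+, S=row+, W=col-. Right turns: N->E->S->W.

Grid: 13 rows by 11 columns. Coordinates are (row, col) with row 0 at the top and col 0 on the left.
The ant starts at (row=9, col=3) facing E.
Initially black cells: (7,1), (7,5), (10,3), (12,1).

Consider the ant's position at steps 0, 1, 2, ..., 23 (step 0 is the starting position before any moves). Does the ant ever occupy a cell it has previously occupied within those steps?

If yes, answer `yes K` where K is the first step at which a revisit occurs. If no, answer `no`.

Step 1: on WHITE (9,3): turn R to S, flip to black, move to (10,3). |black|=5 — new cell
Step 2: on BLACK (10,3): turn L to E, flip to white, move to (10,4). |black|=4 — new cell
Step 3: on WHITE (10,4): turn R to S, flip to black, move to (11,4). |black|=5 — new cell
Step 4: on WHITE (11,4): turn R to W, flip to black, move to (11,3). |black|=6 — new cell
Step 5: on WHITE (11,3): turn R to N, flip to black, move to (10,3). |black|=7 — REVISIT

Answer: yes 5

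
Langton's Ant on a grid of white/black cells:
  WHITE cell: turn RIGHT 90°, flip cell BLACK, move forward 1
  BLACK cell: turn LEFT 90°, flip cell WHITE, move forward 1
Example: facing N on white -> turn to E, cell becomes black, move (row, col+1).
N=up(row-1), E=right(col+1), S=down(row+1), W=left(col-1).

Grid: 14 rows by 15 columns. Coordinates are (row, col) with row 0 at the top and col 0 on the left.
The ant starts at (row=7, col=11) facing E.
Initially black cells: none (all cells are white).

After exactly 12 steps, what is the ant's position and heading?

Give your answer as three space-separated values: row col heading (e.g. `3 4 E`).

Step 1: on WHITE (7,11): turn R to S, flip to black, move to (8,11). |black|=1
Step 2: on WHITE (8,11): turn R to W, flip to black, move to (8,10). |black|=2
Step 3: on WHITE (8,10): turn R to N, flip to black, move to (7,10). |black|=3
Step 4: on WHITE (7,10): turn R to E, flip to black, move to (7,11). |black|=4
Step 5: on BLACK (7,11): turn L to N, flip to white, move to (6,11). |black|=3
Step 6: on WHITE (6,11): turn R to E, flip to black, move to (6,12). |black|=4
Step 7: on WHITE (6,12): turn R to S, flip to black, move to (7,12). |black|=5
Step 8: on WHITE (7,12): turn R to W, flip to black, move to (7,11). |black|=6
Step 9: on WHITE (7,11): turn R to N, flip to black, move to (6,11). |black|=7
Step 10: on BLACK (6,11): turn L to W, flip to white, move to (6,10). |black|=6
Step 11: on WHITE (6,10): turn R to N, flip to black, move to (5,10). |black|=7
Step 12: on WHITE (5,10): turn R to E, flip to black, move to (5,11). |black|=8

Answer: 5 11 E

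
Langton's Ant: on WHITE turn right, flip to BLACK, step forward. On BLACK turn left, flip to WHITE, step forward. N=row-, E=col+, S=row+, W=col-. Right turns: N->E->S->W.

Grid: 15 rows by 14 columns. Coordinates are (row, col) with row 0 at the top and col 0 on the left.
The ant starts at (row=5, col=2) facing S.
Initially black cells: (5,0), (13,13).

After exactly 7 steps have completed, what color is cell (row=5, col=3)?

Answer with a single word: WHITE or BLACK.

Answer: BLACK

Derivation:
Step 1: on WHITE (5,2): turn R to W, flip to black, move to (5,1). |black|=3
Step 2: on WHITE (5,1): turn R to N, flip to black, move to (4,1). |black|=4
Step 3: on WHITE (4,1): turn R to E, flip to black, move to (4,2). |black|=5
Step 4: on WHITE (4,2): turn R to S, flip to black, move to (5,2). |black|=6
Step 5: on BLACK (5,2): turn L to E, flip to white, move to (5,3). |black|=5
Step 6: on WHITE (5,3): turn R to S, flip to black, move to (6,3). |black|=6
Step 7: on WHITE (6,3): turn R to W, flip to black, move to (6,2). |black|=7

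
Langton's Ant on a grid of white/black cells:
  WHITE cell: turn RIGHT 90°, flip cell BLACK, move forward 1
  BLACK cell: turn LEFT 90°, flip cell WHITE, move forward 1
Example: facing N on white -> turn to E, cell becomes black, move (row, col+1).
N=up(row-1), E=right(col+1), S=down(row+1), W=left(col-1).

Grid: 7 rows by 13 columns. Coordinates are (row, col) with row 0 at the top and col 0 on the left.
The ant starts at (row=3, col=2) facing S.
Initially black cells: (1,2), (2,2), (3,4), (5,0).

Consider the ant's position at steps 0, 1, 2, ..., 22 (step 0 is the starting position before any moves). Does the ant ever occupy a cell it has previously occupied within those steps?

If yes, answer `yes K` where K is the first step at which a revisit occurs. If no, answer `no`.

Answer: yes 8

Derivation:
Step 1: on WHITE (3,2): turn R to W, flip to black, move to (3,1). |black|=5 — new cell
Step 2: on WHITE (3,1): turn R to N, flip to black, move to (2,1). |black|=6 — new cell
Step 3: on WHITE (2,1): turn R to E, flip to black, move to (2,2). |black|=7 — new cell
Step 4: on BLACK (2,2): turn L to N, flip to white, move to (1,2). |black|=6 — new cell
Step 5: on BLACK (1,2): turn L to W, flip to white, move to (1,1). |black|=5 — new cell
Step 6: on WHITE (1,1): turn R to N, flip to black, move to (0,1). |black|=6 — new cell
Step 7: on WHITE (0,1): turn R to E, flip to black, move to (0,2). |black|=7 — new cell
Step 8: on WHITE (0,2): turn R to S, flip to black, move to (1,2). |black|=8 — REVISIT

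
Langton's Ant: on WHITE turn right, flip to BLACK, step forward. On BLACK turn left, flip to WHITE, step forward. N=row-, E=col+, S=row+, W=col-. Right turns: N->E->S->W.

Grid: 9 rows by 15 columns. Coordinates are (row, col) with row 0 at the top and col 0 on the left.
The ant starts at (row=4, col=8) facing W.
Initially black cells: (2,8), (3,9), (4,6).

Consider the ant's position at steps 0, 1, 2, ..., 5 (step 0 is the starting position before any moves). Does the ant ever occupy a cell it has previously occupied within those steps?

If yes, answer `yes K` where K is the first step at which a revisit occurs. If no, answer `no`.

Step 1: on WHITE (4,8): turn R to N, flip to black, move to (3,8). |black|=4 — new cell
Step 2: on WHITE (3,8): turn R to E, flip to black, move to (3,9). |black|=5 — new cell
Step 3: on BLACK (3,9): turn L to N, flip to white, move to (2,9). |black|=4 — new cell
Step 4: on WHITE (2,9): turn R to E, flip to black, move to (2,10). |black|=5 — new cell
Step 5: on WHITE (2,10): turn R to S, flip to black, move to (3,10). |black|=6 — new cell
No revisit within 5 steps.

Answer: no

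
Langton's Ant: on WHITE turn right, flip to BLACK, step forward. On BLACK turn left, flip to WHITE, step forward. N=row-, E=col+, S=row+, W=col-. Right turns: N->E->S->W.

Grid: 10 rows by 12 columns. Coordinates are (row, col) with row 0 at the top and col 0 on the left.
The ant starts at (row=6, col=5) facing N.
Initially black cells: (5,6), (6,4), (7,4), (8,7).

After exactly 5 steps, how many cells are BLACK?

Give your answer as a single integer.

Step 1: on WHITE (6,5): turn R to E, flip to black, move to (6,6). |black|=5
Step 2: on WHITE (6,6): turn R to S, flip to black, move to (7,6). |black|=6
Step 3: on WHITE (7,6): turn R to W, flip to black, move to (7,5). |black|=7
Step 4: on WHITE (7,5): turn R to N, flip to black, move to (6,5). |black|=8
Step 5: on BLACK (6,5): turn L to W, flip to white, move to (6,4). |black|=7

Answer: 7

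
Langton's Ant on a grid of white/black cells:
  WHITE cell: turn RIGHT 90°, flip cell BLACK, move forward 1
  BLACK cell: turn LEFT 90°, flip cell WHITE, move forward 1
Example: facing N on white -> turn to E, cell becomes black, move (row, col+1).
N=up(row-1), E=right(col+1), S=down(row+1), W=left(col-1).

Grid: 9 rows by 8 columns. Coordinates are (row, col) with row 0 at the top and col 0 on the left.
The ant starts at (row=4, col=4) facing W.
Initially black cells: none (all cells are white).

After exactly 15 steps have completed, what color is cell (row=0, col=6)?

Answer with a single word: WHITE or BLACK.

Answer: WHITE

Derivation:
Step 1: on WHITE (4,4): turn R to N, flip to black, move to (3,4). |black|=1
Step 2: on WHITE (3,4): turn R to E, flip to black, move to (3,5). |black|=2
Step 3: on WHITE (3,5): turn R to S, flip to black, move to (4,5). |black|=3
Step 4: on WHITE (4,5): turn R to W, flip to black, move to (4,4). |black|=4
Step 5: on BLACK (4,4): turn L to S, flip to white, move to (5,4). |black|=3
Step 6: on WHITE (5,4): turn R to W, flip to black, move to (5,3). |black|=4
Step 7: on WHITE (5,3): turn R to N, flip to black, move to (4,3). |black|=5
Step 8: on WHITE (4,3): turn R to E, flip to black, move to (4,4). |black|=6
Step 9: on WHITE (4,4): turn R to S, flip to black, move to (5,4). |black|=7
Step 10: on BLACK (5,4): turn L to E, flip to white, move to (5,5). |black|=6
Step 11: on WHITE (5,5): turn R to S, flip to black, move to (6,5). |black|=7
Step 12: on WHITE (6,5): turn R to W, flip to black, move to (6,4). |black|=8
Step 13: on WHITE (6,4): turn R to N, flip to black, move to (5,4). |black|=9
Step 14: on WHITE (5,4): turn R to E, flip to black, move to (5,5). |black|=10
Step 15: on BLACK (5,5): turn L to N, flip to white, move to (4,5). |black|=9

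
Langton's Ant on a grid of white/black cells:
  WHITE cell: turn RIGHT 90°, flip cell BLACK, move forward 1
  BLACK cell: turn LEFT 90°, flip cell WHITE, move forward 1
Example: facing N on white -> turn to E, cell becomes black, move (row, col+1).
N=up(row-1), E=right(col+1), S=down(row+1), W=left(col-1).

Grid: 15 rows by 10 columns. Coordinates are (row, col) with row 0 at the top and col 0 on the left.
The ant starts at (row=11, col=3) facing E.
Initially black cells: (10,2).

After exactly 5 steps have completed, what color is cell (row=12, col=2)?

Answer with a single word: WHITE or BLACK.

Answer: BLACK

Derivation:
Step 1: on WHITE (11,3): turn R to S, flip to black, move to (12,3). |black|=2
Step 2: on WHITE (12,3): turn R to W, flip to black, move to (12,2). |black|=3
Step 3: on WHITE (12,2): turn R to N, flip to black, move to (11,2). |black|=4
Step 4: on WHITE (11,2): turn R to E, flip to black, move to (11,3). |black|=5
Step 5: on BLACK (11,3): turn L to N, flip to white, move to (10,3). |black|=4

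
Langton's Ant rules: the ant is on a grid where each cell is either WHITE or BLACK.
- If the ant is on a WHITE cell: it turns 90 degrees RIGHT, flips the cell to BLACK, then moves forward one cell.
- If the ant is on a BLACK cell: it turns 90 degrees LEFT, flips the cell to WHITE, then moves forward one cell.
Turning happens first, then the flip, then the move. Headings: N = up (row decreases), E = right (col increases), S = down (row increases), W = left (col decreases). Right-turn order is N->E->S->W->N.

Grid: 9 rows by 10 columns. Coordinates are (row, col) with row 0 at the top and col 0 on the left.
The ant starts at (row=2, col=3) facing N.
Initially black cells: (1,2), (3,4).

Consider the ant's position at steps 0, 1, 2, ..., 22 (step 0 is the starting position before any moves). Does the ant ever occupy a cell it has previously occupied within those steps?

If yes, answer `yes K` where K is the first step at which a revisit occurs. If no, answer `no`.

Step 1: on WHITE (2,3): turn R to E, flip to black, move to (2,4). |black|=3 — new cell
Step 2: on WHITE (2,4): turn R to S, flip to black, move to (3,4). |black|=4 — new cell
Step 3: on BLACK (3,4): turn L to E, flip to white, move to (3,5). |black|=3 — new cell
Step 4: on WHITE (3,5): turn R to S, flip to black, move to (4,5). |black|=4 — new cell
Step 5: on WHITE (4,5): turn R to W, flip to black, move to (4,4). |black|=5 — new cell
Step 6: on WHITE (4,4): turn R to N, flip to black, move to (3,4). |black|=6 — REVISIT

Answer: yes 6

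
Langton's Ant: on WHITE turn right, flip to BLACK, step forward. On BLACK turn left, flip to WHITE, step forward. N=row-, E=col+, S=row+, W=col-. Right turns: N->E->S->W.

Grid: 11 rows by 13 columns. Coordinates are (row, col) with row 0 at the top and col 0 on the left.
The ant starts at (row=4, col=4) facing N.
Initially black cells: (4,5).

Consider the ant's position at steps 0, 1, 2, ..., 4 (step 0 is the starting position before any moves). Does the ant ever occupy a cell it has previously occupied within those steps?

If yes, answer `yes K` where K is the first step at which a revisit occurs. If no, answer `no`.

Answer: no

Derivation:
Step 1: on WHITE (4,4): turn R to E, flip to black, move to (4,5). |black|=2 — new cell
Step 2: on BLACK (4,5): turn L to N, flip to white, move to (3,5). |black|=1 — new cell
Step 3: on WHITE (3,5): turn R to E, flip to black, move to (3,6). |black|=2 — new cell
Step 4: on WHITE (3,6): turn R to S, flip to black, move to (4,6). |black|=3 — new cell
No revisit within 4 steps.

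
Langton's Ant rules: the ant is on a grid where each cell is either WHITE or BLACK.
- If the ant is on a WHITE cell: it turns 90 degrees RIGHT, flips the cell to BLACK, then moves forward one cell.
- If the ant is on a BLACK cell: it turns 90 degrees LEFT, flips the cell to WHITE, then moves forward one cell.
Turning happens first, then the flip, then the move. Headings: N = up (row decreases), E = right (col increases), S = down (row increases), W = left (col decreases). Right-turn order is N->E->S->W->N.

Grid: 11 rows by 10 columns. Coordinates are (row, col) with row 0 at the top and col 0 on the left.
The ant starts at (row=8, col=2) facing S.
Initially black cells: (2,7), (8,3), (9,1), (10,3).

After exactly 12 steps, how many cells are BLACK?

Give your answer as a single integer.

Answer: 8

Derivation:
Step 1: on WHITE (8,2): turn R to W, flip to black, move to (8,1). |black|=5
Step 2: on WHITE (8,1): turn R to N, flip to black, move to (7,1). |black|=6
Step 3: on WHITE (7,1): turn R to E, flip to black, move to (7,2). |black|=7
Step 4: on WHITE (7,2): turn R to S, flip to black, move to (8,2). |black|=8
Step 5: on BLACK (8,2): turn L to E, flip to white, move to (8,3). |black|=7
Step 6: on BLACK (8,3): turn L to N, flip to white, move to (7,3). |black|=6
Step 7: on WHITE (7,3): turn R to E, flip to black, move to (7,4). |black|=7
Step 8: on WHITE (7,4): turn R to S, flip to black, move to (8,4). |black|=8
Step 9: on WHITE (8,4): turn R to W, flip to black, move to (8,3). |black|=9
Step 10: on WHITE (8,3): turn R to N, flip to black, move to (7,3). |black|=10
Step 11: on BLACK (7,3): turn L to W, flip to white, move to (7,2). |black|=9
Step 12: on BLACK (7,2): turn L to S, flip to white, move to (8,2). |black|=8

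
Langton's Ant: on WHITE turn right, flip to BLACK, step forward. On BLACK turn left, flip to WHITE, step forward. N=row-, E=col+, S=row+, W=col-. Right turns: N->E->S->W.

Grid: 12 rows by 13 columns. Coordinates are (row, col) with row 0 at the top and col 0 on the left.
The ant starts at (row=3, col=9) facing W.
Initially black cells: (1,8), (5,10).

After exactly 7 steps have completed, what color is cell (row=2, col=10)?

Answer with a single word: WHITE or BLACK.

Answer: BLACK

Derivation:
Step 1: on WHITE (3,9): turn R to N, flip to black, move to (2,9). |black|=3
Step 2: on WHITE (2,9): turn R to E, flip to black, move to (2,10). |black|=4
Step 3: on WHITE (2,10): turn R to S, flip to black, move to (3,10). |black|=5
Step 4: on WHITE (3,10): turn R to W, flip to black, move to (3,9). |black|=6
Step 5: on BLACK (3,9): turn L to S, flip to white, move to (4,9). |black|=5
Step 6: on WHITE (4,9): turn R to W, flip to black, move to (4,8). |black|=6
Step 7: on WHITE (4,8): turn R to N, flip to black, move to (3,8). |black|=7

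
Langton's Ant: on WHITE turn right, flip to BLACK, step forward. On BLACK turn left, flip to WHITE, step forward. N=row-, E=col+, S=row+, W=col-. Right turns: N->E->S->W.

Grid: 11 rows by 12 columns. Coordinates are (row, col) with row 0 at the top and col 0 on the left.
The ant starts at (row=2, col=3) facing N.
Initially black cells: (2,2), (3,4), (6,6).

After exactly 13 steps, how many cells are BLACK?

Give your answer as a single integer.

Answer: 10

Derivation:
Step 1: on WHITE (2,3): turn R to E, flip to black, move to (2,4). |black|=4
Step 2: on WHITE (2,4): turn R to S, flip to black, move to (3,4). |black|=5
Step 3: on BLACK (3,4): turn L to E, flip to white, move to (3,5). |black|=4
Step 4: on WHITE (3,5): turn R to S, flip to black, move to (4,5). |black|=5
Step 5: on WHITE (4,5): turn R to W, flip to black, move to (4,4). |black|=6
Step 6: on WHITE (4,4): turn R to N, flip to black, move to (3,4). |black|=7
Step 7: on WHITE (3,4): turn R to E, flip to black, move to (3,5). |black|=8
Step 8: on BLACK (3,5): turn L to N, flip to white, move to (2,5). |black|=7
Step 9: on WHITE (2,5): turn R to E, flip to black, move to (2,6). |black|=8
Step 10: on WHITE (2,6): turn R to S, flip to black, move to (3,6). |black|=9
Step 11: on WHITE (3,6): turn R to W, flip to black, move to (3,5). |black|=10
Step 12: on WHITE (3,5): turn R to N, flip to black, move to (2,5). |black|=11
Step 13: on BLACK (2,5): turn L to W, flip to white, move to (2,4). |black|=10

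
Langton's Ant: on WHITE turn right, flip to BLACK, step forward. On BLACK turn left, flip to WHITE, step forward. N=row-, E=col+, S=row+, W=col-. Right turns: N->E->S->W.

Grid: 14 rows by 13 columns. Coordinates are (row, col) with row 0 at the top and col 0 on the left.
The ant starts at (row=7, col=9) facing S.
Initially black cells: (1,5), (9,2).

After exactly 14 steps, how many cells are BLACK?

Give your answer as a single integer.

Answer: 12

Derivation:
Step 1: on WHITE (7,9): turn R to W, flip to black, move to (7,8). |black|=3
Step 2: on WHITE (7,8): turn R to N, flip to black, move to (6,8). |black|=4
Step 3: on WHITE (6,8): turn R to E, flip to black, move to (6,9). |black|=5
Step 4: on WHITE (6,9): turn R to S, flip to black, move to (7,9). |black|=6
Step 5: on BLACK (7,9): turn L to E, flip to white, move to (7,10). |black|=5
Step 6: on WHITE (7,10): turn R to S, flip to black, move to (8,10). |black|=6
Step 7: on WHITE (8,10): turn R to W, flip to black, move to (8,9). |black|=7
Step 8: on WHITE (8,9): turn R to N, flip to black, move to (7,9). |black|=8
Step 9: on WHITE (7,9): turn R to E, flip to black, move to (7,10). |black|=9
Step 10: on BLACK (7,10): turn L to N, flip to white, move to (6,10). |black|=8
Step 11: on WHITE (6,10): turn R to E, flip to black, move to (6,11). |black|=9
Step 12: on WHITE (6,11): turn R to S, flip to black, move to (7,11). |black|=10
Step 13: on WHITE (7,11): turn R to W, flip to black, move to (7,10). |black|=11
Step 14: on WHITE (7,10): turn R to N, flip to black, move to (6,10). |black|=12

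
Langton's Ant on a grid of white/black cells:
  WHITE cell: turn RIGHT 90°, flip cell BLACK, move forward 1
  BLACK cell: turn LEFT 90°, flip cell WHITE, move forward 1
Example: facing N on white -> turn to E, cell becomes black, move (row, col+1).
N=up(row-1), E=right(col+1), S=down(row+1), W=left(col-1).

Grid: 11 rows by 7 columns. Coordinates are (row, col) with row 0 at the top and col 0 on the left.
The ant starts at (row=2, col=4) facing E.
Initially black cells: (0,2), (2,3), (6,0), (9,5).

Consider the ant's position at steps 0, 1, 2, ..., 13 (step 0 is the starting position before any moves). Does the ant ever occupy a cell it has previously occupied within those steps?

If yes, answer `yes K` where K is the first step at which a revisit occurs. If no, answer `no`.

Step 1: on WHITE (2,4): turn R to S, flip to black, move to (3,4). |black|=5 — new cell
Step 2: on WHITE (3,4): turn R to W, flip to black, move to (3,3). |black|=6 — new cell
Step 3: on WHITE (3,3): turn R to N, flip to black, move to (2,3). |black|=7 — new cell
Step 4: on BLACK (2,3): turn L to W, flip to white, move to (2,2). |black|=6 — new cell
Step 5: on WHITE (2,2): turn R to N, flip to black, move to (1,2). |black|=7 — new cell
Step 6: on WHITE (1,2): turn R to E, flip to black, move to (1,3). |black|=8 — new cell
Step 7: on WHITE (1,3): turn R to S, flip to black, move to (2,3). |black|=9 — REVISIT

Answer: yes 7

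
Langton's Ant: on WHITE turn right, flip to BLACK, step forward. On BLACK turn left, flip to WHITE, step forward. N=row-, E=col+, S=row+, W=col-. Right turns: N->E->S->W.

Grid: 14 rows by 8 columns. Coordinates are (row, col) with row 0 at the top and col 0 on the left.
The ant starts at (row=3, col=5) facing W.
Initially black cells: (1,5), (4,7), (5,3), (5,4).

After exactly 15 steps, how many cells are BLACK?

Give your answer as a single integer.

Answer: 13

Derivation:
Step 1: on WHITE (3,5): turn R to N, flip to black, move to (2,5). |black|=5
Step 2: on WHITE (2,5): turn R to E, flip to black, move to (2,6). |black|=6
Step 3: on WHITE (2,6): turn R to S, flip to black, move to (3,6). |black|=7
Step 4: on WHITE (3,6): turn R to W, flip to black, move to (3,5). |black|=8
Step 5: on BLACK (3,5): turn L to S, flip to white, move to (4,5). |black|=7
Step 6: on WHITE (4,5): turn R to W, flip to black, move to (4,4). |black|=8
Step 7: on WHITE (4,4): turn R to N, flip to black, move to (3,4). |black|=9
Step 8: on WHITE (3,4): turn R to E, flip to black, move to (3,5). |black|=10
Step 9: on WHITE (3,5): turn R to S, flip to black, move to (4,5). |black|=11
Step 10: on BLACK (4,5): turn L to E, flip to white, move to (4,6). |black|=10
Step 11: on WHITE (4,6): turn R to S, flip to black, move to (5,6). |black|=11
Step 12: on WHITE (5,6): turn R to W, flip to black, move to (5,5). |black|=12
Step 13: on WHITE (5,5): turn R to N, flip to black, move to (4,5). |black|=13
Step 14: on WHITE (4,5): turn R to E, flip to black, move to (4,6). |black|=14
Step 15: on BLACK (4,6): turn L to N, flip to white, move to (3,6). |black|=13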